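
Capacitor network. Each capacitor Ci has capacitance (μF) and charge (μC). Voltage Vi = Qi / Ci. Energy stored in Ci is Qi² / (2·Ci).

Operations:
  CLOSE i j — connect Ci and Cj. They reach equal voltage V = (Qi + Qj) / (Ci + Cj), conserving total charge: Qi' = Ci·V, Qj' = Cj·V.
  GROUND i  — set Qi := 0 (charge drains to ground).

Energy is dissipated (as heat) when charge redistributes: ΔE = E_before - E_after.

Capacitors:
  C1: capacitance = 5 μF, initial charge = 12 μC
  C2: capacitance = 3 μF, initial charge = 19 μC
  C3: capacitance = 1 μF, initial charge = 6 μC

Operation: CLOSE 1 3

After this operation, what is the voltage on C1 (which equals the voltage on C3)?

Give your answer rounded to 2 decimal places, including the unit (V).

Initial: C1(5μF, Q=12μC, V=2.40V), C2(3μF, Q=19μC, V=6.33V), C3(1μF, Q=6μC, V=6.00V)
Op 1: CLOSE 1-3: Q_total=18.00, C_total=6.00, V=3.00; Q1=15.00, Q3=3.00; dissipated=5.400

Answer: 3.00 V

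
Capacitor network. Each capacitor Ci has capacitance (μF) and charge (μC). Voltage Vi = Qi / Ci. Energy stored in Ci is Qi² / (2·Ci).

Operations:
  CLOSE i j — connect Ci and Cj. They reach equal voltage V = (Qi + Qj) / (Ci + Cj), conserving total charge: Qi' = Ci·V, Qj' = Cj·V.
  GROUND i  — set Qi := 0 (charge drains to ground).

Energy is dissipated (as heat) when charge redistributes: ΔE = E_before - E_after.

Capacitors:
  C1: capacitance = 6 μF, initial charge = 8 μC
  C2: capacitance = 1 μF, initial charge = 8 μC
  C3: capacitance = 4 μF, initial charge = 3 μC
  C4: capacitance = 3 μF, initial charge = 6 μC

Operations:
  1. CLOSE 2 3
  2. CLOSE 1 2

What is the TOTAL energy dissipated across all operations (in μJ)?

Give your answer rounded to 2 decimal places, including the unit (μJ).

Initial: C1(6μF, Q=8μC, V=1.33V), C2(1μF, Q=8μC, V=8.00V), C3(4μF, Q=3μC, V=0.75V), C4(3μF, Q=6μC, V=2.00V)
Op 1: CLOSE 2-3: Q_total=11.00, C_total=5.00, V=2.20; Q2=2.20, Q3=8.80; dissipated=21.025
Op 2: CLOSE 1-2: Q_total=10.20, C_total=7.00, V=1.46; Q1=8.74, Q2=1.46; dissipated=0.322
Total dissipated: 21.347 μJ

Answer: 21.35 μJ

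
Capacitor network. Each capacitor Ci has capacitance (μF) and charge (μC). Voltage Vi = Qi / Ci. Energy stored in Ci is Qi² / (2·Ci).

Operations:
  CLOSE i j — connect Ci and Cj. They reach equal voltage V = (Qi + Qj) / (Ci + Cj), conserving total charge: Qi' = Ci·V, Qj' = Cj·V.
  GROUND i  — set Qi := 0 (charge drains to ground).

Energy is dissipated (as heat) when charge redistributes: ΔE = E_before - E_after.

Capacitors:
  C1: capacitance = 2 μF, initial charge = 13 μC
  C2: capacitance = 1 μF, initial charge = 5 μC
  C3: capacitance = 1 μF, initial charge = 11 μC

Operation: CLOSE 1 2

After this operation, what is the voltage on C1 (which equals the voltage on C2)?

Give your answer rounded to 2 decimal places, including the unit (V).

Initial: C1(2μF, Q=13μC, V=6.50V), C2(1μF, Q=5μC, V=5.00V), C3(1μF, Q=11μC, V=11.00V)
Op 1: CLOSE 1-2: Q_total=18.00, C_total=3.00, V=6.00; Q1=12.00, Q2=6.00; dissipated=0.750

Answer: 6.00 V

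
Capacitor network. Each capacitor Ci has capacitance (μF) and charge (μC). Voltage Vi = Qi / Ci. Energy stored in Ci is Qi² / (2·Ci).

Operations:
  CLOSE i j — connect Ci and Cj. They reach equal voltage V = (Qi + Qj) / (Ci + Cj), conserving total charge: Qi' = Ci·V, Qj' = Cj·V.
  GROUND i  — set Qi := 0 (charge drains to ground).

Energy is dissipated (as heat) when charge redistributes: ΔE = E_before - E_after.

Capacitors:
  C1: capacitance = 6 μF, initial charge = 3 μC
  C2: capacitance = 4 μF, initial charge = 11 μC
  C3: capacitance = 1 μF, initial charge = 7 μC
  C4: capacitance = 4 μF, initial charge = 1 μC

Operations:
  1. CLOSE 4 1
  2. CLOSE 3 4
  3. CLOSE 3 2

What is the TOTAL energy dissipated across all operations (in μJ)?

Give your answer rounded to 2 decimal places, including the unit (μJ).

Answer: 17.92 μJ

Derivation:
Initial: C1(6μF, Q=3μC, V=0.50V), C2(4μF, Q=11μC, V=2.75V), C3(1μF, Q=7μC, V=7.00V), C4(4μF, Q=1μC, V=0.25V)
Op 1: CLOSE 4-1: Q_total=4.00, C_total=10.00, V=0.40; Q4=1.60, Q1=2.40; dissipated=0.075
Op 2: CLOSE 3-4: Q_total=8.60, C_total=5.00, V=1.72; Q3=1.72, Q4=6.88; dissipated=17.424
Op 3: CLOSE 3-2: Q_total=12.72, C_total=5.00, V=2.54; Q3=2.54, Q2=10.18; dissipated=0.424
Total dissipated: 17.923 μJ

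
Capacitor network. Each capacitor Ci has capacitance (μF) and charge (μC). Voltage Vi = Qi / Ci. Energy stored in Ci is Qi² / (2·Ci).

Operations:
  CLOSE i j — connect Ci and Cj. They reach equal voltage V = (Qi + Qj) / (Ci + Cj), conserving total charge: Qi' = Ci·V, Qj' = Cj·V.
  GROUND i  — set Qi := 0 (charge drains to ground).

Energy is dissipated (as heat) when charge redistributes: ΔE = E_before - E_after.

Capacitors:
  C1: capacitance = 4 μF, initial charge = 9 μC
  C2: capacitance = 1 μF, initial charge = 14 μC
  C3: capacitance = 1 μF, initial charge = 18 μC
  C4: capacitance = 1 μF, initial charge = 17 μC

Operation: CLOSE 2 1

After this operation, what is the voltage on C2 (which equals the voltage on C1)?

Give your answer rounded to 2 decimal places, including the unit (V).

Initial: C1(4μF, Q=9μC, V=2.25V), C2(1μF, Q=14μC, V=14.00V), C3(1μF, Q=18μC, V=18.00V), C4(1μF, Q=17μC, V=17.00V)
Op 1: CLOSE 2-1: Q_total=23.00, C_total=5.00, V=4.60; Q2=4.60, Q1=18.40; dissipated=55.225

Answer: 4.60 V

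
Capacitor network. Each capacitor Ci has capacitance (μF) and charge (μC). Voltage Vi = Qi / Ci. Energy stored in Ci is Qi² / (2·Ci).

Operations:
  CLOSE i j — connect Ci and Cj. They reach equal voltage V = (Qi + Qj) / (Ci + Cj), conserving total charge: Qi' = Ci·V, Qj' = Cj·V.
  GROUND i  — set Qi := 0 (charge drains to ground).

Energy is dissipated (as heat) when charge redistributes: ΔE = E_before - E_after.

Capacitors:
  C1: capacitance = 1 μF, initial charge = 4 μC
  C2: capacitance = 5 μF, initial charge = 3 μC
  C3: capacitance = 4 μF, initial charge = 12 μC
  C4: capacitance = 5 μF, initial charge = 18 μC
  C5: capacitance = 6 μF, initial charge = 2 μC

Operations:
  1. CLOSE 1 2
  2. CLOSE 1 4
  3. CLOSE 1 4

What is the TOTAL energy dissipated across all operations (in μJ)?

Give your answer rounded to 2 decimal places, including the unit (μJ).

Initial: C1(1μF, Q=4μC, V=4.00V), C2(5μF, Q=3μC, V=0.60V), C3(4μF, Q=12μC, V=3.00V), C4(5μF, Q=18μC, V=3.60V), C5(6μF, Q=2μC, V=0.33V)
Op 1: CLOSE 1-2: Q_total=7.00, C_total=6.00, V=1.17; Q1=1.17, Q2=5.83; dissipated=4.817
Op 2: CLOSE 1-4: Q_total=19.17, C_total=6.00, V=3.19; Q1=3.19, Q4=15.97; dissipated=2.467
Op 3: CLOSE 1-4: Q_total=19.17, C_total=6.00, V=3.19; Q1=3.19, Q4=15.97; dissipated=0.000
Total dissipated: 7.284 μJ

Answer: 7.28 μJ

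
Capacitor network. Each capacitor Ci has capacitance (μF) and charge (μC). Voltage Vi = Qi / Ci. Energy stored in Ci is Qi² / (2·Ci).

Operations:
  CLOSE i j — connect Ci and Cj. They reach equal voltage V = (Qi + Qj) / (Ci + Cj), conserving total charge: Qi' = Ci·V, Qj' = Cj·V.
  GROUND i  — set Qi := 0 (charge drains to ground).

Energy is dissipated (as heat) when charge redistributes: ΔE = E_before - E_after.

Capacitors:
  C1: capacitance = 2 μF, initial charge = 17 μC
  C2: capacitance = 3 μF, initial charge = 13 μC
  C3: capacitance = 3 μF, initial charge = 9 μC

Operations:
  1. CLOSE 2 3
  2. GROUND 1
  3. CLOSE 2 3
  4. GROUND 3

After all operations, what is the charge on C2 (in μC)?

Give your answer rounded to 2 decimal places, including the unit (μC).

Answer: 11.00 μC

Derivation:
Initial: C1(2μF, Q=17μC, V=8.50V), C2(3μF, Q=13μC, V=4.33V), C3(3μF, Q=9μC, V=3.00V)
Op 1: CLOSE 2-3: Q_total=22.00, C_total=6.00, V=3.67; Q2=11.00, Q3=11.00; dissipated=1.333
Op 2: GROUND 1: Q1=0; energy lost=72.250
Op 3: CLOSE 2-3: Q_total=22.00, C_total=6.00, V=3.67; Q2=11.00, Q3=11.00; dissipated=0.000
Op 4: GROUND 3: Q3=0; energy lost=20.167
Final charges: Q1=0.00, Q2=11.00, Q3=0.00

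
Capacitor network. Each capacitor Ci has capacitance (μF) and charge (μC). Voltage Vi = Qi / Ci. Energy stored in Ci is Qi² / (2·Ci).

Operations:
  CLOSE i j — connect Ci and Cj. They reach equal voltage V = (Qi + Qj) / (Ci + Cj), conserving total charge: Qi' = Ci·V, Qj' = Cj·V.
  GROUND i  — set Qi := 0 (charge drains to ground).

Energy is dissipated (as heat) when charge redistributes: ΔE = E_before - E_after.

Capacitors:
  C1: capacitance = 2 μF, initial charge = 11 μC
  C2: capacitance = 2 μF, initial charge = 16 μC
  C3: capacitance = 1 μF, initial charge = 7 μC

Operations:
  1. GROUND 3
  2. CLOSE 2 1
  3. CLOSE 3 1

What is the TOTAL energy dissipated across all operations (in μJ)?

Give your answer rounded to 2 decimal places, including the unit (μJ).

Answer: 42.81 μJ

Derivation:
Initial: C1(2μF, Q=11μC, V=5.50V), C2(2μF, Q=16μC, V=8.00V), C3(1μF, Q=7μC, V=7.00V)
Op 1: GROUND 3: Q3=0; energy lost=24.500
Op 2: CLOSE 2-1: Q_total=27.00, C_total=4.00, V=6.75; Q2=13.50, Q1=13.50; dissipated=3.125
Op 3: CLOSE 3-1: Q_total=13.50, C_total=3.00, V=4.50; Q3=4.50, Q1=9.00; dissipated=15.188
Total dissipated: 42.812 μJ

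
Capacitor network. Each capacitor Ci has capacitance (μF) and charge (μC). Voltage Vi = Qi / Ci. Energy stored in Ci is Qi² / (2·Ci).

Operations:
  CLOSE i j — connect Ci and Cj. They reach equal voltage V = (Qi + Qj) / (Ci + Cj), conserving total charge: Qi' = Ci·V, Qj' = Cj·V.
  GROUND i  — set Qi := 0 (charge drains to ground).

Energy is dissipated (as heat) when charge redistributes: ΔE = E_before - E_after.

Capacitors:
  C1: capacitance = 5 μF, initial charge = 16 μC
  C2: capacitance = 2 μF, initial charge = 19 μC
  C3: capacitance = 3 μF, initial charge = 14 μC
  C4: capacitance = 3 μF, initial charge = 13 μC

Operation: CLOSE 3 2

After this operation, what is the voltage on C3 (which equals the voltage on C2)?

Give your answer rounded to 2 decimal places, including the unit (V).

Answer: 6.60 V

Derivation:
Initial: C1(5μF, Q=16μC, V=3.20V), C2(2μF, Q=19μC, V=9.50V), C3(3μF, Q=14μC, V=4.67V), C4(3μF, Q=13μC, V=4.33V)
Op 1: CLOSE 3-2: Q_total=33.00, C_total=5.00, V=6.60; Q3=19.80, Q2=13.20; dissipated=14.017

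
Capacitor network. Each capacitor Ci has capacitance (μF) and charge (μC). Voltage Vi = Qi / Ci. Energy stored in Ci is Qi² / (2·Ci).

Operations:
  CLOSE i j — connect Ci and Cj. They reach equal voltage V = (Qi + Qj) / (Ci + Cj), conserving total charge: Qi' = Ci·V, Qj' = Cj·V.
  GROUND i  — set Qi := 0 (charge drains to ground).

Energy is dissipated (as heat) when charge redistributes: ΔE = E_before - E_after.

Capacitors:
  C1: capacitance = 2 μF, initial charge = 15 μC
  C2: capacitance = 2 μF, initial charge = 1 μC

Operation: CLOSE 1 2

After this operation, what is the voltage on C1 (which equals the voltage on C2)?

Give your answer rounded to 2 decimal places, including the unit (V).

Initial: C1(2μF, Q=15μC, V=7.50V), C2(2μF, Q=1μC, V=0.50V)
Op 1: CLOSE 1-2: Q_total=16.00, C_total=4.00, V=4.00; Q1=8.00, Q2=8.00; dissipated=24.500

Answer: 4.00 V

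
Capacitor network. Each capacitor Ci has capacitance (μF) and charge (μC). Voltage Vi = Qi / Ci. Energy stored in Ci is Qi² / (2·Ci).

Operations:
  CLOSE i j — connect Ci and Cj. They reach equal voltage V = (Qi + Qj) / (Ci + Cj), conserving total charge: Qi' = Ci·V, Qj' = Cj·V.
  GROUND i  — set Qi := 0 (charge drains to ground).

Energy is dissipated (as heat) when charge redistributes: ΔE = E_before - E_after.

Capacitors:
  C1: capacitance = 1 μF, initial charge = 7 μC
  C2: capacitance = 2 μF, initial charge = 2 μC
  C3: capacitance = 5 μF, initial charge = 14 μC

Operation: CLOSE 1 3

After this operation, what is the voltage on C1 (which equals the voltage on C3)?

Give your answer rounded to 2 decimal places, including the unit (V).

Answer: 3.50 V

Derivation:
Initial: C1(1μF, Q=7μC, V=7.00V), C2(2μF, Q=2μC, V=1.00V), C3(5μF, Q=14μC, V=2.80V)
Op 1: CLOSE 1-3: Q_total=21.00, C_total=6.00, V=3.50; Q1=3.50, Q3=17.50; dissipated=7.350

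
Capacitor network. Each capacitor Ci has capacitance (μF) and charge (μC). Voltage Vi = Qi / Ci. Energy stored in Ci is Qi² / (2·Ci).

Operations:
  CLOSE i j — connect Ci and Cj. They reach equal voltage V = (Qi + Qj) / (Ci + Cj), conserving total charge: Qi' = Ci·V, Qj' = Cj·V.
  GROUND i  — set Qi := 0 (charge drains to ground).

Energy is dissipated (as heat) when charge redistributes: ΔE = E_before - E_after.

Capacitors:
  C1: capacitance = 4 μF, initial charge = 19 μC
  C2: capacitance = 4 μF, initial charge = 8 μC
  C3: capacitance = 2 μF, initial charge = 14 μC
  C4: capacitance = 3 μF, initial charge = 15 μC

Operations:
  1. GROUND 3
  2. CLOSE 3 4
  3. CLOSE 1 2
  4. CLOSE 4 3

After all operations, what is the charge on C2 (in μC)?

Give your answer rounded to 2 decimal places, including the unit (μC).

Answer: 13.50 μC

Derivation:
Initial: C1(4μF, Q=19μC, V=4.75V), C2(4μF, Q=8μC, V=2.00V), C3(2μF, Q=14μC, V=7.00V), C4(3μF, Q=15μC, V=5.00V)
Op 1: GROUND 3: Q3=0; energy lost=49.000
Op 2: CLOSE 3-4: Q_total=15.00, C_total=5.00, V=3.00; Q3=6.00, Q4=9.00; dissipated=15.000
Op 3: CLOSE 1-2: Q_total=27.00, C_total=8.00, V=3.38; Q1=13.50, Q2=13.50; dissipated=7.562
Op 4: CLOSE 4-3: Q_total=15.00, C_total=5.00, V=3.00; Q4=9.00, Q3=6.00; dissipated=0.000
Final charges: Q1=13.50, Q2=13.50, Q3=6.00, Q4=9.00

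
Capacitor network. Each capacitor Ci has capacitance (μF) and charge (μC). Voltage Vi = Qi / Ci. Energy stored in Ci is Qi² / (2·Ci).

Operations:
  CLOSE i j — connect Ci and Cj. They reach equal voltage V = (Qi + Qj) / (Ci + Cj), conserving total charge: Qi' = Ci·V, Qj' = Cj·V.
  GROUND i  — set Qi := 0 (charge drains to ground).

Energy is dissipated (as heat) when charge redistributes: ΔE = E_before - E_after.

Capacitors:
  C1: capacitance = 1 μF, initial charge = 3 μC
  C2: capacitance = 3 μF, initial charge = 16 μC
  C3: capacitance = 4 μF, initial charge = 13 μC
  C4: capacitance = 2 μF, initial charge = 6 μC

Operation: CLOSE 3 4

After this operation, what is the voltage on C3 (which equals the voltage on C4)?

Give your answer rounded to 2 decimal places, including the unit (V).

Initial: C1(1μF, Q=3μC, V=3.00V), C2(3μF, Q=16μC, V=5.33V), C3(4μF, Q=13μC, V=3.25V), C4(2μF, Q=6μC, V=3.00V)
Op 1: CLOSE 3-4: Q_total=19.00, C_total=6.00, V=3.17; Q3=12.67, Q4=6.33; dissipated=0.042

Answer: 3.17 V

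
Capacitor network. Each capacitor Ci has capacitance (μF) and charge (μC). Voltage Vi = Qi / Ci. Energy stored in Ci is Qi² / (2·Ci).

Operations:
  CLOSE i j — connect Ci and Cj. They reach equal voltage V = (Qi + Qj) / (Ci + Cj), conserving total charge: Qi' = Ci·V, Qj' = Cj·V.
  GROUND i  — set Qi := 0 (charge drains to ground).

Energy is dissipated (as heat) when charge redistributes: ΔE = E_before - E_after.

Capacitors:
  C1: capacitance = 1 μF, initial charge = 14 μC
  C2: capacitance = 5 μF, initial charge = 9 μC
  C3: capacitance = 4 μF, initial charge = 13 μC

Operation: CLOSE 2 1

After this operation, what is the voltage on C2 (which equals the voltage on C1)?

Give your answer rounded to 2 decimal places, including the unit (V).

Answer: 3.83 V

Derivation:
Initial: C1(1μF, Q=14μC, V=14.00V), C2(5μF, Q=9μC, V=1.80V), C3(4μF, Q=13μC, V=3.25V)
Op 1: CLOSE 2-1: Q_total=23.00, C_total=6.00, V=3.83; Q2=19.17, Q1=3.83; dissipated=62.017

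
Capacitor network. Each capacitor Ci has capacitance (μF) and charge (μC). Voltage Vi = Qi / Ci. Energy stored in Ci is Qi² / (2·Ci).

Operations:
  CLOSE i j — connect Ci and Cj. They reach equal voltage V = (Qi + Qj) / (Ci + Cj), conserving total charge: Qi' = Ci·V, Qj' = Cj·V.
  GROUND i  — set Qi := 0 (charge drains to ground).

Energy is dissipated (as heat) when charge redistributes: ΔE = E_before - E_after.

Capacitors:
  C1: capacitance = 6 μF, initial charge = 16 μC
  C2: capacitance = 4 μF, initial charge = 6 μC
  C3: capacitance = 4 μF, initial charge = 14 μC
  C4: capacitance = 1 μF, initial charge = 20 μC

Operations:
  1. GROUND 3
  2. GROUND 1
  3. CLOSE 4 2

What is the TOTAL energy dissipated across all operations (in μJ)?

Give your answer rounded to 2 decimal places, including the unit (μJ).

Initial: C1(6μF, Q=16μC, V=2.67V), C2(4μF, Q=6μC, V=1.50V), C3(4μF, Q=14μC, V=3.50V), C4(1μF, Q=20μC, V=20.00V)
Op 1: GROUND 3: Q3=0; energy lost=24.500
Op 2: GROUND 1: Q1=0; energy lost=21.333
Op 3: CLOSE 4-2: Q_total=26.00, C_total=5.00, V=5.20; Q4=5.20, Q2=20.80; dissipated=136.900
Total dissipated: 182.733 μJ

Answer: 182.73 μJ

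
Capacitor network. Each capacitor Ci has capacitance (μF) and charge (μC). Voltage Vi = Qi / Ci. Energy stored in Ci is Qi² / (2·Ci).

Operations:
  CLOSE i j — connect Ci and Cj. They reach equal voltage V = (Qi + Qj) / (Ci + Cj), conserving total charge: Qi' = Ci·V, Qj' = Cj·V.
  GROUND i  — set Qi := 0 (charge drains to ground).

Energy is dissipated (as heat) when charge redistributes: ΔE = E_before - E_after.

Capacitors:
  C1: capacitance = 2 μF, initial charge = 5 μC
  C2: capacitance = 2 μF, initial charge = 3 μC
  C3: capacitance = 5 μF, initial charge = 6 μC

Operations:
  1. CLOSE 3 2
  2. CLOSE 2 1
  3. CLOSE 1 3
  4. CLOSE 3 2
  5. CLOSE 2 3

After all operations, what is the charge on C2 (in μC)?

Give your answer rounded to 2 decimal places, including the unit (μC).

Answer: 3.17 μC

Derivation:
Initial: C1(2μF, Q=5μC, V=2.50V), C2(2μF, Q=3μC, V=1.50V), C3(5μF, Q=6μC, V=1.20V)
Op 1: CLOSE 3-2: Q_total=9.00, C_total=7.00, V=1.29; Q3=6.43, Q2=2.57; dissipated=0.064
Op 2: CLOSE 2-1: Q_total=7.57, C_total=4.00, V=1.89; Q2=3.79, Q1=3.79; dissipated=0.737
Op 3: CLOSE 1-3: Q_total=10.21, C_total=7.00, V=1.46; Q1=2.92, Q3=7.30; dissipated=0.263
Op 4: CLOSE 3-2: Q_total=11.08, C_total=7.00, V=1.58; Q3=7.92, Q2=3.17; dissipated=0.134
Op 5: CLOSE 2-3: Q_total=11.08, C_total=7.00, V=1.58; Q2=3.17, Q3=7.92; dissipated=0.000
Final charges: Q1=2.92, Q2=3.17, Q3=7.92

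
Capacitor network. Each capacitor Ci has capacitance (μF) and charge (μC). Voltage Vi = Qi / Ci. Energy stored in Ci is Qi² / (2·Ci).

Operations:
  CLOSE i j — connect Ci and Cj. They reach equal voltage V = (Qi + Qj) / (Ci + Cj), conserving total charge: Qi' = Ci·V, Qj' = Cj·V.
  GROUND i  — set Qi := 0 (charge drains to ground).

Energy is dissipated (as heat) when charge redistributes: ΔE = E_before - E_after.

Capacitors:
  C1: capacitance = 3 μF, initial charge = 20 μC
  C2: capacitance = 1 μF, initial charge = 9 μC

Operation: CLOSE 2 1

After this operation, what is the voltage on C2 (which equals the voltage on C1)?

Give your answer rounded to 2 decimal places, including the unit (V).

Initial: C1(3μF, Q=20μC, V=6.67V), C2(1μF, Q=9μC, V=9.00V)
Op 1: CLOSE 2-1: Q_total=29.00, C_total=4.00, V=7.25; Q2=7.25, Q1=21.75; dissipated=2.042

Answer: 7.25 V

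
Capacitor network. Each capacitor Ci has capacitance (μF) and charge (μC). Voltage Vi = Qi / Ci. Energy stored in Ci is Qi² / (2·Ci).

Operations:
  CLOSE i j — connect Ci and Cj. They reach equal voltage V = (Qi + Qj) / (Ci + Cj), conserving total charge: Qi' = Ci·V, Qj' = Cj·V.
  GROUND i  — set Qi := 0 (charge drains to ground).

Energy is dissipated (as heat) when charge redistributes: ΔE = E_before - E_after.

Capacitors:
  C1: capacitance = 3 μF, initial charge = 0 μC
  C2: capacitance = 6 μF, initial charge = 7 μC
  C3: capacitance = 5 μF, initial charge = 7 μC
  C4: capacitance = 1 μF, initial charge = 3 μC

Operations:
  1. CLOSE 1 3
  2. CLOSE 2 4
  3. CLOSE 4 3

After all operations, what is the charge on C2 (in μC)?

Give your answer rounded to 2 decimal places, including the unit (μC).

Answer: 8.57 μC

Derivation:
Initial: C1(3μF, Q=0μC, V=0.00V), C2(6μF, Q=7μC, V=1.17V), C3(5μF, Q=7μC, V=1.40V), C4(1μF, Q=3μC, V=3.00V)
Op 1: CLOSE 1-3: Q_total=7.00, C_total=8.00, V=0.88; Q1=2.62, Q3=4.38; dissipated=1.837
Op 2: CLOSE 2-4: Q_total=10.00, C_total=7.00, V=1.43; Q2=8.57, Q4=1.43; dissipated=1.440
Op 3: CLOSE 4-3: Q_total=5.80, C_total=6.00, V=0.97; Q4=0.97, Q3=4.84; dissipated=0.128
Final charges: Q1=2.62, Q2=8.57, Q3=4.84, Q4=0.97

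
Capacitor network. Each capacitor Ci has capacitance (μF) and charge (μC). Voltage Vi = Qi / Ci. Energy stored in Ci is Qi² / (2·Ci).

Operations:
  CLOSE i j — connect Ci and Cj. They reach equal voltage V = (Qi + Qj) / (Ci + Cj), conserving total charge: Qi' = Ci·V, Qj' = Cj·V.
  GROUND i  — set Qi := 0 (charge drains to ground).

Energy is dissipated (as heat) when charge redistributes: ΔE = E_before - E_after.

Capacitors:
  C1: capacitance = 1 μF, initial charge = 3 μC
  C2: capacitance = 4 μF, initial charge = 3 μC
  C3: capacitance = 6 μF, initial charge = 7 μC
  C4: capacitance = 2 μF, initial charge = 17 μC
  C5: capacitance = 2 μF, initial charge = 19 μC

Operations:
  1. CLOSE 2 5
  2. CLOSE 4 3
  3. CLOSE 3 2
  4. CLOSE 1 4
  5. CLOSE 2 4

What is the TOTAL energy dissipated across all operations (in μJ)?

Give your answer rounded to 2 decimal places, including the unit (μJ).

Answer: 91.96 μJ

Derivation:
Initial: C1(1μF, Q=3μC, V=3.00V), C2(4μF, Q=3μC, V=0.75V), C3(6μF, Q=7μC, V=1.17V), C4(2μF, Q=17μC, V=8.50V), C5(2μF, Q=19μC, V=9.50V)
Op 1: CLOSE 2-5: Q_total=22.00, C_total=6.00, V=3.67; Q2=14.67, Q5=7.33; dissipated=51.042
Op 2: CLOSE 4-3: Q_total=24.00, C_total=8.00, V=3.00; Q4=6.00, Q3=18.00; dissipated=40.333
Op 3: CLOSE 3-2: Q_total=32.67, C_total=10.00, V=3.27; Q3=19.60, Q2=13.07; dissipated=0.533
Op 4: CLOSE 1-4: Q_total=9.00, C_total=3.00, V=3.00; Q1=3.00, Q4=6.00; dissipated=0.000
Op 5: CLOSE 2-4: Q_total=19.07, C_total=6.00, V=3.18; Q2=12.71, Q4=6.36; dissipated=0.047
Total dissipated: 91.956 μJ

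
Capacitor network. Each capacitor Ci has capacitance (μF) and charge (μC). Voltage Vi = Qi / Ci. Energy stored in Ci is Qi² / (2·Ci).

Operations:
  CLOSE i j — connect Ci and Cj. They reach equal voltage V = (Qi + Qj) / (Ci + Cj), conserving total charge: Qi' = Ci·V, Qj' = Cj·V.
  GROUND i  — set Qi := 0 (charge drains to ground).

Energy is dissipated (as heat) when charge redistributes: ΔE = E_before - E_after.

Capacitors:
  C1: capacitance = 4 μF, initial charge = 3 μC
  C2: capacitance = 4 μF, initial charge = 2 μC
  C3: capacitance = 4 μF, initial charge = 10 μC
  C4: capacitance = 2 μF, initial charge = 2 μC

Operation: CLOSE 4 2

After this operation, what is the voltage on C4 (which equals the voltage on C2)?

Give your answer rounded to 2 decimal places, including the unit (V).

Answer: 0.67 V

Derivation:
Initial: C1(4μF, Q=3μC, V=0.75V), C2(4μF, Q=2μC, V=0.50V), C3(4μF, Q=10μC, V=2.50V), C4(2μF, Q=2μC, V=1.00V)
Op 1: CLOSE 4-2: Q_total=4.00, C_total=6.00, V=0.67; Q4=1.33, Q2=2.67; dissipated=0.167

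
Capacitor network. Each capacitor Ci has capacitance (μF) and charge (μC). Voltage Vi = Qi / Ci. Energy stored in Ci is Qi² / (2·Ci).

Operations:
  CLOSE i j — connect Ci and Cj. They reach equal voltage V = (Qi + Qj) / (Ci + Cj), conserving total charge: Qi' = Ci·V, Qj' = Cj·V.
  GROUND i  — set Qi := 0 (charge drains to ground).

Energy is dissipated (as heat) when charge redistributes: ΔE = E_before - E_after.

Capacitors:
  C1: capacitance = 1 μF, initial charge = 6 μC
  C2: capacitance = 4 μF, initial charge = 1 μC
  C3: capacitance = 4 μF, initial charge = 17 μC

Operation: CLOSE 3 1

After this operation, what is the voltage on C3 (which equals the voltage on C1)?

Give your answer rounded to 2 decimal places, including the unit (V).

Initial: C1(1μF, Q=6μC, V=6.00V), C2(4μF, Q=1μC, V=0.25V), C3(4μF, Q=17μC, V=4.25V)
Op 1: CLOSE 3-1: Q_total=23.00, C_total=5.00, V=4.60; Q3=18.40, Q1=4.60; dissipated=1.225

Answer: 4.60 V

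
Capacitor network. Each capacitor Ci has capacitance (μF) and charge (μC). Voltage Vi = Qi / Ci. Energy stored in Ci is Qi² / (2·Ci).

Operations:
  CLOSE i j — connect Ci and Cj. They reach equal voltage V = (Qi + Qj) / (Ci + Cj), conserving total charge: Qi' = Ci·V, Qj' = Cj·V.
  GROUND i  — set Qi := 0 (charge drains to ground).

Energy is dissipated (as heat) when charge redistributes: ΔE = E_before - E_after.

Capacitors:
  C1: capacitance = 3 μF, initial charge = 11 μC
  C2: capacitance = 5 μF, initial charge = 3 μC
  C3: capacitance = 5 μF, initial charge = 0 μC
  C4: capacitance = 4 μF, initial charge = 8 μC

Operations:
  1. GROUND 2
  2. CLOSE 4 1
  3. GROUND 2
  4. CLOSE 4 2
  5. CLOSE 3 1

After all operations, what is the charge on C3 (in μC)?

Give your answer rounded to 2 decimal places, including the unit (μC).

Initial: C1(3μF, Q=11μC, V=3.67V), C2(5μF, Q=3μC, V=0.60V), C3(5μF, Q=0μC, V=0.00V), C4(4μF, Q=8μC, V=2.00V)
Op 1: GROUND 2: Q2=0; energy lost=0.900
Op 2: CLOSE 4-1: Q_total=19.00, C_total=7.00, V=2.71; Q4=10.86, Q1=8.14; dissipated=2.381
Op 3: GROUND 2: Q2=0; energy lost=0.000
Op 4: CLOSE 4-2: Q_total=10.86, C_total=9.00, V=1.21; Q4=4.83, Q2=6.03; dissipated=8.186
Op 5: CLOSE 3-1: Q_total=8.14, C_total=8.00, V=1.02; Q3=5.09, Q1=3.05; dissipated=6.907
Final charges: Q1=3.05, Q2=6.03, Q3=5.09, Q4=4.83

Answer: 5.09 μC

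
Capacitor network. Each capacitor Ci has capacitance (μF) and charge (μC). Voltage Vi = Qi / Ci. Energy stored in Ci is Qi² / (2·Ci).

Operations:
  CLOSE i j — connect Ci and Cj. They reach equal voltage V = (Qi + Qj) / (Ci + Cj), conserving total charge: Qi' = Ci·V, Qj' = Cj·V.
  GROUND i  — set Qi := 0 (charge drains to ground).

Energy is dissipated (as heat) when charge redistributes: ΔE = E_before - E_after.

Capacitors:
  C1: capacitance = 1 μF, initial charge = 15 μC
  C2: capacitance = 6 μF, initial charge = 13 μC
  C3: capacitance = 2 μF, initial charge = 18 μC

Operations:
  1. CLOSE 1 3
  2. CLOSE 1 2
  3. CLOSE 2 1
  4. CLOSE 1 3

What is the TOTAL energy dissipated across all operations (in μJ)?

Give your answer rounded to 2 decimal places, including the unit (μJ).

Answer: 64.55 μJ

Derivation:
Initial: C1(1μF, Q=15μC, V=15.00V), C2(6μF, Q=13μC, V=2.17V), C3(2μF, Q=18μC, V=9.00V)
Op 1: CLOSE 1-3: Q_total=33.00, C_total=3.00, V=11.00; Q1=11.00, Q3=22.00; dissipated=12.000
Op 2: CLOSE 1-2: Q_total=24.00, C_total=7.00, V=3.43; Q1=3.43, Q2=20.57; dissipated=33.440
Op 3: CLOSE 2-1: Q_total=24.00, C_total=7.00, V=3.43; Q2=20.57, Q1=3.43; dissipated=0.000
Op 4: CLOSE 1-3: Q_total=25.43, C_total=3.00, V=8.48; Q1=8.48, Q3=16.95; dissipated=19.109
Total dissipated: 64.549 μJ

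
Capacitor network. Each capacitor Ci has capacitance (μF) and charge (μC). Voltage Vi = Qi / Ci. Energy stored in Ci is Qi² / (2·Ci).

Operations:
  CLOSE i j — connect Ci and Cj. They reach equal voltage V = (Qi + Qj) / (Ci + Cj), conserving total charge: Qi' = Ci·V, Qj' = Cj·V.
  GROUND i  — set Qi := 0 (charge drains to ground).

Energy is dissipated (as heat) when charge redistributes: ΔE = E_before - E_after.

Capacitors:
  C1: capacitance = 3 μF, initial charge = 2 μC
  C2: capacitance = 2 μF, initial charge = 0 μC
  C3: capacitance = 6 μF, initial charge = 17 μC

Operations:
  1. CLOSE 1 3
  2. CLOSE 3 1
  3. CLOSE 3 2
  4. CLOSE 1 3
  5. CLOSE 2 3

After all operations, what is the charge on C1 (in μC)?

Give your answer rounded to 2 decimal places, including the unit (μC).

Answer: 5.28 μC

Derivation:
Initial: C1(3μF, Q=2μC, V=0.67V), C2(2μF, Q=0μC, V=0.00V), C3(6μF, Q=17μC, V=2.83V)
Op 1: CLOSE 1-3: Q_total=19.00, C_total=9.00, V=2.11; Q1=6.33, Q3=12.67; dissipated=4.694
Op 2: CLOSE 3-1: Q_total=19.00, C_total=9.00, V=2.11; Q3=12.67, Q1=6.33; dissipated=0.000
Op 3: CLOSE 3-2: Q_total=12.67, C_total=8.00, V=1.58; Q3=9.50, Q2=3.17; dissipated=3.343
Op 4: CLOSE 1-3: Q_total=15.83, C_total=9.00, V=1.76; Q1=5.28, Q3=10.56; dissipated=0.279
Op 5: CLOSE 2-3: Q_total=13.72, C_total=8.00, V=1.72; Q2=3.43, Q3=10.29; dissipated=0.023
Final charges: Q1=5.28, Q2=3.43, Q3=10.29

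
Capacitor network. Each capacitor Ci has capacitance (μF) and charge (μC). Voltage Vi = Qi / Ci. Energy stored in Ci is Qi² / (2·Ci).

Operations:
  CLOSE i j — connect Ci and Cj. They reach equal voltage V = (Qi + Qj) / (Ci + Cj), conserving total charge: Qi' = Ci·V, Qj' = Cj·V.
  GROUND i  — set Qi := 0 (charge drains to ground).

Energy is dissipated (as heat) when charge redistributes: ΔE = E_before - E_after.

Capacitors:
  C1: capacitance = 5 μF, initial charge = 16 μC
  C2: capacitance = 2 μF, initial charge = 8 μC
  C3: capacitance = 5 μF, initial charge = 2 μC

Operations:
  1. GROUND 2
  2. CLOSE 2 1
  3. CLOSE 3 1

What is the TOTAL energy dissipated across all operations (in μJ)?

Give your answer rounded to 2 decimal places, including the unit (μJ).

Answer: 27.76 μJ

Derivation:
Initial: C1(5μF, Q=16μC, V=3.20V), C2(2μF, Q=8μC, V=4.00V), C3(5μF, Q=2μC, V=0.40V)
Op 1: GROUND 2: Q2=0; energy lost=16.000
Op 2: CLOSE 2-1: Q_total=16.00, C_total=7.00, V=2.29; Q2=4.57, Q1=11.43; dissipated=7.314
Op 3: CLOSE 3-1: Q_total=13.43, C_total=10.00, V=1.34; Q3=6.71, Q1=6.71; dissipated=4.445
Total dissipated: 27.759 μJ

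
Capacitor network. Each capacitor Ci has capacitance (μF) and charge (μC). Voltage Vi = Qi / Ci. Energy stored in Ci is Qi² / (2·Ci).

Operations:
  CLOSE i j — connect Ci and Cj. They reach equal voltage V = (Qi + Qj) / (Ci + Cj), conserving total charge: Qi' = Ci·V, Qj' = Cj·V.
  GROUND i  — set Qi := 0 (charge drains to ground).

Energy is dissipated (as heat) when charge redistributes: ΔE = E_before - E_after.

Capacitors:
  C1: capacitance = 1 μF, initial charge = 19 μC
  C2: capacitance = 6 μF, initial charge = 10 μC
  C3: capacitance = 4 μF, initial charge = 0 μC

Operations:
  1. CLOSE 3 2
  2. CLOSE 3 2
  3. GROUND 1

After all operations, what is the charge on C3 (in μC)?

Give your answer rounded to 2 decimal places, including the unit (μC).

Initial: C1(1μF, Q=19μC, V=19.00V), C2(6μF, Q=10μC, V=1.67V), C3(4μF, Q=0μC, V=0.00V)
Op 1: CLOSE 3-2: Q_total=10.00, C_total=10.00, V=1.00; Q3=4.00, Q2=6.00; dissipated=3.333
Op 2: CLOSE 3-2: Q_total=10.00, C_total=10.00, V=1.00; Q3=4.00, Q2=6.00; dissipated=0.000
Op 3: GROUND 1: Q1=0; energy lost=180.500
Final charges: Q1=0.00, Q2=6.00, Q3=4.00

Answer: 4.00 μC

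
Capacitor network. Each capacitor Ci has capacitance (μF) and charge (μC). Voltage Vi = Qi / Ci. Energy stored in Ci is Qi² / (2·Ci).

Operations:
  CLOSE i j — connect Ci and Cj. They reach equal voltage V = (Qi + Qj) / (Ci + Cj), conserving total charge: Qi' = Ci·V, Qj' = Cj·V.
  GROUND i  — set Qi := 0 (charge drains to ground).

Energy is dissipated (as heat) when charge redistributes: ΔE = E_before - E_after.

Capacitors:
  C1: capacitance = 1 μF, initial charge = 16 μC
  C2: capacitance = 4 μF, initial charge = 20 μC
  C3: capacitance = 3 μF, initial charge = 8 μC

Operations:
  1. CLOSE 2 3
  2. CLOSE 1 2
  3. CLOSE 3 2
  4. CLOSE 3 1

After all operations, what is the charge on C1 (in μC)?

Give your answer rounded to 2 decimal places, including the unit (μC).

Initial: C1(1μF, Q=16μC, V=16.00V), C2(4μF, Q=20μC, V=5.00V), C3(3μF, Q=8μC, V=2.67V)
Op 1: CLOSE 2-3: Q_total=28.00, C_total=7.00, V=4.00; Q2=16.00, Q3=12.00; dissipated=4.667
Op 2: CLOSE 1-2: Q_total=32.00, C_total=5.00, V=6.40; Q1=6.40, Q2=25.60; dissipated=57.600
Op 3: CLOSE 3-2: Q_total=37.60, C_total=7.00, V=5.37; Q3=16.11, Q2=21.49; dissipated=4.937
Op 4: CLOSE 3-1: Q_total=22.51, C_total=4.00, V=5.63; Q3=16.89, Q1=5.63; dissipated=0.397
Final charges: Q1=5.63, Q2=21.49, Q3=16.89

Answer: 5.63 μC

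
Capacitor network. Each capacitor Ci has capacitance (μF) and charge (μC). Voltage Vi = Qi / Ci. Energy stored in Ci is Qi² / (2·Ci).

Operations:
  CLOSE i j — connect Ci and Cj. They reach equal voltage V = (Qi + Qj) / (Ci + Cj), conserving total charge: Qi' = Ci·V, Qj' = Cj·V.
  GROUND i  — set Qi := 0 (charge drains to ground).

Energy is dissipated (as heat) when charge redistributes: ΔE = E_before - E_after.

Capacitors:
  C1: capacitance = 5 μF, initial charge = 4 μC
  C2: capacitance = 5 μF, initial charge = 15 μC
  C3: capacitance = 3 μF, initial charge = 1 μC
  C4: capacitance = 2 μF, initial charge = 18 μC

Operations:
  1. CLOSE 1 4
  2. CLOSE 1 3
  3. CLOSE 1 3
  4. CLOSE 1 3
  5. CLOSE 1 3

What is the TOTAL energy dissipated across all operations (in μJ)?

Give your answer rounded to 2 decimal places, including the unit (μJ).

Answer: 55.43 μJ

Derivation:
Initial: C1(5μF, Q=4μC, V=0.80V), C2(5μF, Q=15μC, V=3.00V), C3(3μF, Q=1μC, V=0.33V), C4(2μF, Q=18μC, V=9.00V)
Op 1: CLOSE 1-4: Q_total=22.00, C_total=7.00, V=3.14; Q1=15.71, Q4=6.29; dissipated=48.029
Op 2: CLOSE 1-3: Q_total=16.71, C_total=8.00, V=2.09; Q1=10.45, Q3=6.27; dissipated=7.400
Op 3: CLOSE 1-3: Q_total=16.71, C_total=8.00, V=2.09; Q1=10.45, Q3=6.27; dissipated=0.000
Op 4: CLOSE 1-3: Q_total=16.71, C_total=8.00, V=2.09; Q1=10.45, Q3=6.27; dissipated=0.000
Op 5: CLOSE 1-3: Q_total=16.71, C_total=8.00, V=2.09; Q1=10.45, Q3=6.27; dissipated=0.000
Total dissipated: 55.429 μJ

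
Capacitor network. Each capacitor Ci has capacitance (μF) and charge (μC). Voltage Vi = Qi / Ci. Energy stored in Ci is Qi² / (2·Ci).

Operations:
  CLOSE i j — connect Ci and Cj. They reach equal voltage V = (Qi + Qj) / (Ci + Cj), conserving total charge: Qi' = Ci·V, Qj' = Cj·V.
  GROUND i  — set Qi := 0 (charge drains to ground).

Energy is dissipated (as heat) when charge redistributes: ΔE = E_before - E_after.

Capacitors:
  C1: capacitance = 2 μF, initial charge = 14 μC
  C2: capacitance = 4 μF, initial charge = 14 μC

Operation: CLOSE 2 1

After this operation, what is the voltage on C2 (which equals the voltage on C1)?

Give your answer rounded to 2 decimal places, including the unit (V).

Answer: 4.67 V

Derivation:
Initial: C1(2μF, Q=14μC, V=7.00V), C2(4μF, Q=14μC, V=3.50V)
Op 1: CLOSE 2-1: Q_total=28.00, C_total=6.00, V=4.67; Q2=18.67, Q1=9.33; dissipated=8.167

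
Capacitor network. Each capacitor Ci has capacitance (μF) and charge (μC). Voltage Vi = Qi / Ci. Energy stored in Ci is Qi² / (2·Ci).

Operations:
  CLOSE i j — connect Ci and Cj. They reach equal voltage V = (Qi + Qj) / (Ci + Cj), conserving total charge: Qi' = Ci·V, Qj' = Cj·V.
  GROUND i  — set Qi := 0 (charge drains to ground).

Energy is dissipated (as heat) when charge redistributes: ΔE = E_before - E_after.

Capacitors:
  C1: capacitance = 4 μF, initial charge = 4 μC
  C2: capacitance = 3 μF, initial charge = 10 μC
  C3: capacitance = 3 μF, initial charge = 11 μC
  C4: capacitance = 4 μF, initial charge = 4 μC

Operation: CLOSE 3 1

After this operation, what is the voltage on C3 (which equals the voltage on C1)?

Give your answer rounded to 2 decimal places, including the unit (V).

Initial: C1(4μF, Q=4μC, V=1.00V), C2(3μF, Q=10μC, V=3.33V), C3(3μF, Q=11μC, V=3.67V), C4(4μF, Q=4μC, V=1.00V)
Op 1: CLOSE 3-1: Q_total=15.00, C_total=7.00, V=2.14; Q3=6.43, Q1=8.57; dissipated=6.095

Answer: 2.14 V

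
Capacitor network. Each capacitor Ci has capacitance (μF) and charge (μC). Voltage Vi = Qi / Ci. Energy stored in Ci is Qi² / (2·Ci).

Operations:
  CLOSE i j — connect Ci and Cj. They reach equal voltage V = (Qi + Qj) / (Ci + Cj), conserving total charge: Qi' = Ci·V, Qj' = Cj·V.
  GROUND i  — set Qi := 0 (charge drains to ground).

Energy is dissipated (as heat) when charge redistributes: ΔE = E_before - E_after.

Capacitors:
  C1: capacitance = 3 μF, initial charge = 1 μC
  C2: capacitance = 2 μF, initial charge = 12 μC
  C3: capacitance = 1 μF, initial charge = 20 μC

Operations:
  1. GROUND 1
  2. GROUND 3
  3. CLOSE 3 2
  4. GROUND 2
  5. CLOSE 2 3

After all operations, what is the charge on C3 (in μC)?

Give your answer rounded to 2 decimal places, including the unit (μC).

Answer: 1.33 μC

Derivation:
Initial: C1(3μF, Q=1μC, V=0.33V), C2(2μF, Q=12μC, V=6.00V), C3(1μF, Q=20μC, V=20.00V)
Op 1: GROUND 1: Q1=0; energy lost=0.167
Op 2: GROUND 3: Q3=0; energy lost=200.000
Op 3: CLOSE 3-2: Q_total=12.00, C_total=3.00, V=4.00; Q3=4.00, Q2=8.00; dissipated=12.000
Op 4: GROUND 2: Q2=0; energy lost=16.000
Op 5: CLOSE 2-3: Q_total=4.00, C_total=3.00, V=1.33; Q2=2.67, Q3=1.33; dissipated=5.333
Final charges: Q1=0.00, Q2=2.67, Q3=1.33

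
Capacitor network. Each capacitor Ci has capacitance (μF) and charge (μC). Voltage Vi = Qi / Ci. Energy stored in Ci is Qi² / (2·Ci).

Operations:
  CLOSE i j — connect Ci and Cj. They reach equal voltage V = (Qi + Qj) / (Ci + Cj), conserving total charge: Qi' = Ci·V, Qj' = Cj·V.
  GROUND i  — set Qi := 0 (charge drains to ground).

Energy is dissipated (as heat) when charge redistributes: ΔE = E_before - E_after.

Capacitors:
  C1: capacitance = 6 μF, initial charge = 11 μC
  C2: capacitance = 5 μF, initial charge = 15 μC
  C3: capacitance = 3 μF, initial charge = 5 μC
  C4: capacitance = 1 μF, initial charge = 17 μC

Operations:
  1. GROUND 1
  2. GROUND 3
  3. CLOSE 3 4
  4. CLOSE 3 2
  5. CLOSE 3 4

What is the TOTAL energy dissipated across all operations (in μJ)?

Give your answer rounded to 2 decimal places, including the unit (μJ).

Answer: 124.32 μJ

Derivation:
Initial: C1(6μF, Q=11μC, V=1.83V), C2(5μF, Q=15μC, V=3.00V), C3(3μF, Q=5μC, V=1.67V), C4(1μF, Q=17μC, V=17.00V)
Op 1: GROUND 1: Q1=0; energy lost=10.083
Op 2: GROUND 3: Q3=0; energy lost=4.167
Op 3: CLOSE 3-4: Q_total=17.00, C_total=4.00, V=4.25; Q3=12.75, Q4=4.25; dissipated=108.375
Op 4: CLOSE 3-2: Q_total=27.75, C_total=8.00, V=3.47; Q3=10.41, Q2=17.34; dissipated=1.465
Op 5: CLOSE 3-4: Q_total=14.66, C_total=4.00, V=3.66; Q3=10.99, Q4=3.66; dissipated=0.229
Total dissipated: 124.319 μJ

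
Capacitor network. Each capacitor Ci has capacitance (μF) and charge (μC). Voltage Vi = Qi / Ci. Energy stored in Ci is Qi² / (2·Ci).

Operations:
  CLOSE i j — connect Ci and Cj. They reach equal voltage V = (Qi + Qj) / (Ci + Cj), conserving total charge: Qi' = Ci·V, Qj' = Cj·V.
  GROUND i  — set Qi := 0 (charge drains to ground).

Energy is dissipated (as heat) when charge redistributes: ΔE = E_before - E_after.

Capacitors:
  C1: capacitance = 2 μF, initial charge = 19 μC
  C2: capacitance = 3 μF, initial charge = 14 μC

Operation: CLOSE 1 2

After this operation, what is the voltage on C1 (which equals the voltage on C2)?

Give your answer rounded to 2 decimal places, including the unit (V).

Answer: 6.60 V

Derivation:
Initial: C1(2μF, Q=19μC, V=9.50V), C2(3μF, Q=14μC, V=4.67V)
Op 1: CLOSE 1-2: Q_total=33.00, C_total=5.00, V=6.60; Q1=13.20, Q2=19.80; dissipated=14.017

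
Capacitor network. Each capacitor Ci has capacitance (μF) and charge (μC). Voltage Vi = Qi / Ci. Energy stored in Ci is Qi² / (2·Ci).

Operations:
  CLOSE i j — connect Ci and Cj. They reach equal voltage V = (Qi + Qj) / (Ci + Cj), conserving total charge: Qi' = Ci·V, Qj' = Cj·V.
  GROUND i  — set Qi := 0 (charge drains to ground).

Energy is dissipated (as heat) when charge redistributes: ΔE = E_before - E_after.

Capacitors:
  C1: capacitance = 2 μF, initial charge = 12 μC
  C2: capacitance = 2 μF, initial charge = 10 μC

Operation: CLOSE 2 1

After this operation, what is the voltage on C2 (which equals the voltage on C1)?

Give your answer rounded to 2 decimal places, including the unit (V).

Answer: 5.50 V

Derivation:
Initial: C1(2μF, Q=12μC, V=6.00V), C2(2μF, Q=10μC, V=5.00V)
Op 1: CLOSE 2-1: Q_total=22.00, C_total=4.00, V=5.50; Q2=11.00, Q1=11.00; dissipated=0.500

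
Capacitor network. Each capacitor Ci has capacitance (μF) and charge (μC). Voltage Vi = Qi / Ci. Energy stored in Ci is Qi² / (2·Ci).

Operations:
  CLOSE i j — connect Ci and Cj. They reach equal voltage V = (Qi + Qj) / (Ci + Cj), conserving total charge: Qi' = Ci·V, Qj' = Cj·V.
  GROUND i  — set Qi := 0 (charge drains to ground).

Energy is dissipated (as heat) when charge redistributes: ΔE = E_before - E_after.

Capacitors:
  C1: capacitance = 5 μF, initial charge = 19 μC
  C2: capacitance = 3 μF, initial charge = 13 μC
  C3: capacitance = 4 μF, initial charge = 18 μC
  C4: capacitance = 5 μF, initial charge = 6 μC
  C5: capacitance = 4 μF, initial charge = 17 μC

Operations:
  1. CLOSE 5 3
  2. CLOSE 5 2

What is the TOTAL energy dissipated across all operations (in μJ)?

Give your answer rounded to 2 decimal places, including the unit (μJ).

Answer: 0.06 μJ

Derivation:
Initial: C1(5μF, Q=19μC, V=3.80V), C2(3μF, Q=13μC, V=4.33V), C3(4μF, Q=18μC, V=4.50V), C4(5μF, Q=6μC, V=1.20V), C5(4μF, Q=17μC, V=4.25V)
Op 1: CLOSE 5-3: Q_total=35.00, C_total=8.00, V=4.38; Q5=17.50, Q3=17.50; dissipated=0.062
Op 2: CLOSE 5-2: Q_total=30.50, C_total=7.00, V=4.36; Q5=17.43, Q2=13.07; dissipated=0.001
Total dissipated: 0.064 μJ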